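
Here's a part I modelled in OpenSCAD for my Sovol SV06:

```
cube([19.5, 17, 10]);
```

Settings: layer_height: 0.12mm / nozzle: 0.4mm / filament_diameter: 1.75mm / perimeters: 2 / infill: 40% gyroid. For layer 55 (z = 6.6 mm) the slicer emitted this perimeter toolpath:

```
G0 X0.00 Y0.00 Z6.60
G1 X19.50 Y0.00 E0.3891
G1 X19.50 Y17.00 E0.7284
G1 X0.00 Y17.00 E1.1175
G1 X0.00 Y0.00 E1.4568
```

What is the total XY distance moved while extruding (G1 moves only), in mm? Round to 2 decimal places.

Sum the Euclidean lengths of each G1 segment: total = 73.00 mm.

73.00 mm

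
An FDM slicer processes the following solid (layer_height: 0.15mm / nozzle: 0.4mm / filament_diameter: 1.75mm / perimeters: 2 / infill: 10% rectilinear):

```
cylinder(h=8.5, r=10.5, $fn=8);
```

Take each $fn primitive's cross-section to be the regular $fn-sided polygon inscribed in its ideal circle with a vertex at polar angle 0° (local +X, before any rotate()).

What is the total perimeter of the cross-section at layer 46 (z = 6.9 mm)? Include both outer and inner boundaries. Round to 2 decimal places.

At z = 6.9 mm: the r=10.5 cylinder gives a regular 8-gon of circumradius 10.5 (constant along its height) (perimeter = 2·8·10.500·sin(180°/8) = 64.29 mm). Overall, the cross-section is a single solid region. Total boundary length (outer) = 64.29 mm.

64.29 mm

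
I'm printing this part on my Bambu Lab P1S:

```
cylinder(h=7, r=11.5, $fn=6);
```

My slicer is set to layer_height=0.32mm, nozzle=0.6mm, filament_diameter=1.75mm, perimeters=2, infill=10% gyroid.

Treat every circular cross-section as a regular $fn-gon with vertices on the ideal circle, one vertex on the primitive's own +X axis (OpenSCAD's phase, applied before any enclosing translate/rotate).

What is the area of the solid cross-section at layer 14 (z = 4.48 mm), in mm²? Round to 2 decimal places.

343.60 mm²

At z = 4.48 mm: the r=11.5 cylinder contributes a regular 6-gon of circumradius 11.5 (area = (6/2)·11.500²·sin(360°/6) = 343.60 mm²). Overall, the cross-section is a single solid region. Net area = 343.60 mm².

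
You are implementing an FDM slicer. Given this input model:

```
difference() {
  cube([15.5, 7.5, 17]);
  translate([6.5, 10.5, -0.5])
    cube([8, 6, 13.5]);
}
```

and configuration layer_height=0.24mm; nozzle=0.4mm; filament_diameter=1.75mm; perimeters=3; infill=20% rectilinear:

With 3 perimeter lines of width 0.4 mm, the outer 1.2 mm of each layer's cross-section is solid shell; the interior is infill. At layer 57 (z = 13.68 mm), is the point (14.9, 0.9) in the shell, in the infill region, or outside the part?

shell

At z = 13.68 mm: the cube is present — its section is the full 15.5×7.5 rectangle; the cube at (6.5, 10.5) is absent (z outside [-0.5, 13]); Subtracting the remaining from the first: none of the subtracted shapes is present at this height, so the 15.5×7.5 cube is unchanged — 1 connected region. Overall, the cross-section is a single solid region. The nearest boundary edge runs (15.50, 0.00)→(15.50, 7.50); distance from the point to it = 0.60 mm. The point is inside the cross-section, 0.60 mm from the nearest boundary — within the 1.2 mm shell band (3 × 0.4).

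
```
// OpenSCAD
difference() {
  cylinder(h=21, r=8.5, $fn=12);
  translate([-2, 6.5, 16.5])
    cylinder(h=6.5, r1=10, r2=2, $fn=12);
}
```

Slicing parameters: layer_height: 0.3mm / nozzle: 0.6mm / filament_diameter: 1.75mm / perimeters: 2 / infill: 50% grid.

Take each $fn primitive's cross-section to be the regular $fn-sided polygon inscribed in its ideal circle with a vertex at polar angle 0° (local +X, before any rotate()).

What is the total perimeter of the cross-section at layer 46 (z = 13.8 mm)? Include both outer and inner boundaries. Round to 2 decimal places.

52.80 mm

At z = 13.8 mm: the cylinder: section is a regular 12-gon, circumradius r=8.5 (perimeter = 2·12·8.500·sin(180°/12) = 52.80 mm); the cone at (-2, 6.5) does not reach this height (z outside [16.5, 23]); Subtracting the remaining from the first: none of the subtracted shapes is present at this height, so the r=8.5 cylinder is unchanged — boundary = 52.80 mm. Overall, the cross-section is a single solid region. Total boundary length (outer) = 52.80 mm.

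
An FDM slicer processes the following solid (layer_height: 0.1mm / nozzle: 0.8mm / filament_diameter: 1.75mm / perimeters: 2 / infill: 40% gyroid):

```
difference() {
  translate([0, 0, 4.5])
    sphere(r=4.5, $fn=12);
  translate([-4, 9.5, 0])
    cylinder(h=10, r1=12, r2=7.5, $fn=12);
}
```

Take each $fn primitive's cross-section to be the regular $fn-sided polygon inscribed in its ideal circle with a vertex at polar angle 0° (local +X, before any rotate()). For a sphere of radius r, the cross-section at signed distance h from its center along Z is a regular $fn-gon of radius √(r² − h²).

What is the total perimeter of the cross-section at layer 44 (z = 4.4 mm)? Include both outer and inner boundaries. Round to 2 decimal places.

At z = 4.4 mm: the r=4.5 sphere slices to a regular 12-gon of circumradius 4.499 (√(r²−h²) with h=0.1 from center) (perimeter = 2·12·4.499·sin(180°/12) = 27.95 mm); the cone at (-4, 9.5) (r1=12→r2=7.5) has section circumradius 10.020 here — a regular 12-gon (perimeter = 2·12·10.020·sin(180°/12) = 62.24 mm); Taking the first minus the rest: starting from the r=4.5 sphere, the cone at (-4, 9.5) partially overlaps it — only the 23.12 mm² overlap (of its 301.20 mm²) is removed, clipping the outline — boundary = 25.54 mm. Overall, the cross-section is a single solid region. Total boundary length (outer) = 25.54 mm.

25.54 mm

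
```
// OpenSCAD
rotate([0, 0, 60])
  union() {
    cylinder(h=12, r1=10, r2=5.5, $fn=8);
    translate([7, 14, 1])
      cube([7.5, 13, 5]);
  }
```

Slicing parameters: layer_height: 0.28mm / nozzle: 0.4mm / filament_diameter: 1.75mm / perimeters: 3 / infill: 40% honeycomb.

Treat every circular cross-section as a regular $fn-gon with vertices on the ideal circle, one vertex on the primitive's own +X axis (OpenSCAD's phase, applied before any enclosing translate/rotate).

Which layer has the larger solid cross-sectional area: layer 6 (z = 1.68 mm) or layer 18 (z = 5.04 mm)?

Layer 6 (z = 1.68): the cone (r1=10→r2=5.5) has section circumradius 9.370 here — a regular 8-gon (area = (8/2)·9.370²·sin(360°/8) = 248.33 mm²); the cube at (7, 14) (footprint 7.5×13) is included at this height (area 97.50 mm²); Taking the union: the 2 present regions are separate (no shared area or edge), so areas and boundary lengths simply add and each stays a separate island — area = 345.83 mm²; (whole slice rotated 60° about Z — lengths, areas and connectivity unchanged). So its area = 345.83 mm². Layer 18 (z = 5.04): the cone: at t=0.420 of its height the radius interpolates to r₁+(r₂−r₁)t = 8.110, giving a regular 8-gon of that circumradius (area = (8/2)·8.110²·sin(360°/8) = 186.03 mm²); the cube at (7, 14) (footprint 7.5×13) is included at this height (area 97.50 mm²); Merging all regions: the 2 present regions are separate (no shared area or edge), so areas and boundary lengths simply add and each stays a separate island — area = 283.53 mm²; (rotated 60° about Z; rotation is an isometry so areas/perimeters/island counts are preserved). So its area = 283.53 mm². Layer 6 is larger (345.83 vs 283.53 mm²).

layer 6 (z = 1.68 mm)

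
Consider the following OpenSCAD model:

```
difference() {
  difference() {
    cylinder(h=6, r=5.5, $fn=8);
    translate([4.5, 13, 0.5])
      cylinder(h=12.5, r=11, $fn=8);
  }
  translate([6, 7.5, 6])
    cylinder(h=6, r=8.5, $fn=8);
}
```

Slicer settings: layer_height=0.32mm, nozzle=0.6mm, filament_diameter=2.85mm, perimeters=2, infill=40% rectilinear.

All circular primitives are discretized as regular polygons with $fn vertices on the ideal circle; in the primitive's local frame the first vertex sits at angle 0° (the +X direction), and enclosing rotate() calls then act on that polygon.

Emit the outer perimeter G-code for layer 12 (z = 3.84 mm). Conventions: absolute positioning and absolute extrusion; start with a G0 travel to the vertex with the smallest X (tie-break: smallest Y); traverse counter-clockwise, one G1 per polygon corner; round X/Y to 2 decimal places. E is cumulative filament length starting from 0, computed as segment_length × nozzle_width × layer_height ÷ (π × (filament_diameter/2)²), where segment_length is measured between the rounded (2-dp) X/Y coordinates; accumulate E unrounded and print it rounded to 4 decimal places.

At z = 3.84 mm: the cylinder: section is a regular 8-gon, circumradius r=5.5; the r=11 cylinder at (4.5, 13) contributes a regular 8-gon of circumradius 11; Subtracting the remaining from the first: starting from the r=5.5 cylinder, the r=11 cylinder at (4.5, 13) partially overlaps it — only the 8.63 mm² overlap (of its 342.24 mm²) is removed, clipping the outline — 1 connected region; the cylinder at (6, 7.5) is not intersected at this z (z outside [6, 12]); Taking the first minus the rest: none of the subtracted shapes is present at this height, so that combined region is unchanged — 1 connected region. The outline is a single polygon with 9 vertices. Extrusion per mm of travel: 0.6 × 0.32 / (π × 1.425²) = 0.030097. Accumulating E over each segment gives final E = 0.9787.

G0 X-5.50 Y0.00 Z3.84
G1 X-3.89 Y-3.89 E0.1267
G1 X0.00 Y-5.50 E0.2534
G1 X3.89 Y-3.89 E0.3801
G1 X5.50 Y0.00 E0.5068
G1 X4.65 Y2.06 E0.5739
G1 X4.50 Y2.00 E0.5788
G1 X-1.97 Y4.68 E0.7895
G1 X-3.89 Y3.89 E0.8520
G1 X-5.50 Y0.00 E0.9787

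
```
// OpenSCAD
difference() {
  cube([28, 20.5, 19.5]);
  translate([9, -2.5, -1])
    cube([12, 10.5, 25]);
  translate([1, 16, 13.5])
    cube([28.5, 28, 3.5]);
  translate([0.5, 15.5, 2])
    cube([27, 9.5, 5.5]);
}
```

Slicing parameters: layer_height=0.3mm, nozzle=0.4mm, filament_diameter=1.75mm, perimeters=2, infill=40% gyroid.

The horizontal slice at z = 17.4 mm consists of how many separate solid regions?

1

At z = 17.4 mm: the cube is present — its section is the full 28×20.5 rectangle; the cube at (9, -2.5) is present — its section is the full 12×10.5 rectangle; the cube at (1, 16) is not intersected at this z (z outside [13.5, 17]); the cube at (0.5, 15.5) does not reach this height (z outside [2, 7.5]); After the difference (first − rest): starting from the 28×20.5 cube, the 12×10.5 cube at (9, -2.5) partially overlaps it — only the 96.00 mm² overlap (of its 126.00 mm²) is removed, clipping the outline — 1 connected region. The result has 1 disconnected region.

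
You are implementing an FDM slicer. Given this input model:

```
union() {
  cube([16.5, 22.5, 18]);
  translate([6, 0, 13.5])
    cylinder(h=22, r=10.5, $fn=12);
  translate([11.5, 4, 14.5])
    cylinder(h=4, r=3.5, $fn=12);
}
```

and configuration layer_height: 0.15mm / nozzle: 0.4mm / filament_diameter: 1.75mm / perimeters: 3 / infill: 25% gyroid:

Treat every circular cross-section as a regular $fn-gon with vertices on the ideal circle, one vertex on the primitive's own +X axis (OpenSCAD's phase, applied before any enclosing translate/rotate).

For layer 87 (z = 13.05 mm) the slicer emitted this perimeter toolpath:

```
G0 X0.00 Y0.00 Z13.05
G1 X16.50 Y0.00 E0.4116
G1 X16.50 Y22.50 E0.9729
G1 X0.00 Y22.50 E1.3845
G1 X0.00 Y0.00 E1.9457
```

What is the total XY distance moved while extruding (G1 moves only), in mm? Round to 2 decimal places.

78.00 mm

Sum the Euclidean lengths of each G1 segment: total = 78.00 mm.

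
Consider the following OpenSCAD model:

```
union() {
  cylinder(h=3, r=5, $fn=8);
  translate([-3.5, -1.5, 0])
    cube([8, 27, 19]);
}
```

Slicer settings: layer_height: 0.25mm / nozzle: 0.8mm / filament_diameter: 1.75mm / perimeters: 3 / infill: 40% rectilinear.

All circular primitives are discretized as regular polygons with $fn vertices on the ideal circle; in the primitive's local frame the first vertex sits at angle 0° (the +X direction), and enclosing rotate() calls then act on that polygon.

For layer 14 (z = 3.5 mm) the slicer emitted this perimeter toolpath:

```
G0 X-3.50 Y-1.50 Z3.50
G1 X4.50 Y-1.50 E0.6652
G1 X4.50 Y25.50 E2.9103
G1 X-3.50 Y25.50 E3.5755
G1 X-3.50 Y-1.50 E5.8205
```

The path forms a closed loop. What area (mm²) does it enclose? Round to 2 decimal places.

Apply the shoelace formula to the sequence of (X, Y) vertices; enclosed area = 216.00 mm².

216.00 mm²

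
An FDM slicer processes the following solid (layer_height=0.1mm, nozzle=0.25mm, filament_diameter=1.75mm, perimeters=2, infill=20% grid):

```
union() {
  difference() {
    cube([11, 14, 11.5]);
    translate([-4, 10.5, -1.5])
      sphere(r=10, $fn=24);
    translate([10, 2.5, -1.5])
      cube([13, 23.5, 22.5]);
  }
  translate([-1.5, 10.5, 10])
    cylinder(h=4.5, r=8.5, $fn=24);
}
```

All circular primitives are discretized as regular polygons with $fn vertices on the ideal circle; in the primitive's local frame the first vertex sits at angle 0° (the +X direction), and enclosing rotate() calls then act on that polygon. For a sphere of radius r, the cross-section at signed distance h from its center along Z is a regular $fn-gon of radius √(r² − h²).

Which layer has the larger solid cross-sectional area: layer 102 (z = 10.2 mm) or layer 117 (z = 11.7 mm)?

layer 102 (z = 10.2 mm)

Layer 102 (z = 10.2): the cube is present — its section is the full 11×14 rectangle (area 154.00 mm²); the sphere at (-4, 10.5) is not intersected at this z (|z−center|=11.700 > r=10); the cube at (10, 2.5) is present — its section is the full 13×23.5 rectangle (area 305.50 mm²); Subtracting the remaining from the first: starting from the 11×14 cube (154.00 mm²), the 13×23.5 cube at (10, 2.5) partially overlaps it — only the 11.50 mm² overlap (of its 305.50 mm²) is removed, clipping the outline — area = 142.50 mm²; the r=8.5 cylinder at (-1.5, 10.5) gives a regular 24-gon of circumradius 8.5 (constant along its height) (area = (24/2)·8.500²·sin(360°/24) = 224.40 mm²); Taking the union: the regions partially overlap — summed areas 366.90 mm² minus the doubly-counted overlap 66.95 mm² gives 299.94 mm² — area = 299.94 mm². So its area = 299.94 mm². Layer 117 (z = 11.7): the cube does not reach this height (z outside [0, 11.5]); the sphere at (-4, 10.5) does not reach this height (|z−center|=13.200 > r=10); the 13×23.5 cube at (10, 2.5) contributes its full rectangle (area 305.50 mm²); After the difference (first − rest): the first operand is absent here, so nothing remains; the cylinder at (-1.5, 10.5): section is a regular 24-gon, circumradius r=8.5 (area = (24/2)·8.500²·sin(360°/24) = 224.40 mm²); Taking the union: only the r=8.5 cylinder at (-1.5, 10.5) is present, so the union is just that shape — area = 224.40 mm². So its area = 224.40 mm². Layer 102 is larger (299.94 vs 224.40 mm²).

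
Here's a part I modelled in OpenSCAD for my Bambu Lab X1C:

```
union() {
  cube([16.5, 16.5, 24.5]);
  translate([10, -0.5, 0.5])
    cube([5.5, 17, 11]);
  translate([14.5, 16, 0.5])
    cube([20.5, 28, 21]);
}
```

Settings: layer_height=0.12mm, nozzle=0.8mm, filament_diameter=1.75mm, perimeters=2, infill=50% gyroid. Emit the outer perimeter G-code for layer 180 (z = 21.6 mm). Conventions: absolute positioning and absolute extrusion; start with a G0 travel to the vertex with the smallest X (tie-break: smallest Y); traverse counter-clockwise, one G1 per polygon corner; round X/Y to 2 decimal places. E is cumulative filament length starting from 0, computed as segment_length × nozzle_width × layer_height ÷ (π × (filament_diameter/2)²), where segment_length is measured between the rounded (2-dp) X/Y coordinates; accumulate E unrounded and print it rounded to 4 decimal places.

At z = 21.6 mm: the cube (footprint 16.5×16.5) is included at this height; the cube at (10, -0.5) is not intersected at this z (z outside [0.5, 11.5]); the cube at (14.5, 16) does not reach this height (z outside [0.5, 21.5]); Combining (union): only the 16.5×16.5 cube is present, so the union is just that shape — 1 connected region. The outline is a single polygon with 4 vertices. Extrusion per mm of travel: 0.8 × 0.12 / (π × 0.875²) = 0.039912. Accumulating E over each segment gives final E = 2.6342.

G0 X0.00 Y0.00 Z21.60
G1 X16.50 Y0.00 E0.6586
G1 X16.50 Y16.50 E1.3171
G1 X0.00 Y16.50 E1.9757
G1 X0.00 Y0.00 E2.6342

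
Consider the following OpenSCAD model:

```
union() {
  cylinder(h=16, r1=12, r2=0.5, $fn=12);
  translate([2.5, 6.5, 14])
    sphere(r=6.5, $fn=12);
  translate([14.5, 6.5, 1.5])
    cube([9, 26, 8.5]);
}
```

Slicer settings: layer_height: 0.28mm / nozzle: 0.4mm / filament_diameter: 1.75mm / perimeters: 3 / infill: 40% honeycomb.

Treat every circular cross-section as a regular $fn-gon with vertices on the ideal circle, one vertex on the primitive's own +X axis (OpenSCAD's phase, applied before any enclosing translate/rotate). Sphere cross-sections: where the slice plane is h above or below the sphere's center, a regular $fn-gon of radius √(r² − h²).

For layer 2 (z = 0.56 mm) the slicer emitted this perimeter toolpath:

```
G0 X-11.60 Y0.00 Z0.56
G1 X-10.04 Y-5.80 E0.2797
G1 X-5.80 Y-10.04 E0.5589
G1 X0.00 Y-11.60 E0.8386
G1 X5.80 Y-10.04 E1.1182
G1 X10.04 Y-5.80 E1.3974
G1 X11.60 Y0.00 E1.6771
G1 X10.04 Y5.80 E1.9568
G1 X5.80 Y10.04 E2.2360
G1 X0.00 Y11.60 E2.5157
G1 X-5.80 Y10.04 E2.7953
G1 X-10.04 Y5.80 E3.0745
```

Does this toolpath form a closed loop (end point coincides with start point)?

Start point (G0): (-11.60, 0.00). End point (last G1): the path does not return to the start — open.

no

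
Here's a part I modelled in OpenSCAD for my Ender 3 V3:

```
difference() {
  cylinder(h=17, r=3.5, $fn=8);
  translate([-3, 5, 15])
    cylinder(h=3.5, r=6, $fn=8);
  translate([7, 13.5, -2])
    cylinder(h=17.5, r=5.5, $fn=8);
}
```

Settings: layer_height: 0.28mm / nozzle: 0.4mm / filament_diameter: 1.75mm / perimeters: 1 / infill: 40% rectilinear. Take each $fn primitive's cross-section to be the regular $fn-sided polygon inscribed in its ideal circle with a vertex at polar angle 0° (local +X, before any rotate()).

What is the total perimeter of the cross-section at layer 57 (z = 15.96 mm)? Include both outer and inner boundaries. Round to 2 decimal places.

19.60 mm

At z = 15.96 mm: the r=3.5 cylinder contributes a regular 8-gon of circumradius 3.5 (perimeter = 2·8·3.500·sin(180°/8) = 21.43 mm); the cylinder at (-3, 5): section is a regular 8-gon, circumradius r=6 (perimeter = 2·8·6.000·sin(180°/8) = 36.74 mm); the cylinder at (7, 13.5) is not intersected at this z (z outside [-2, 15.5]); After the difference (first − rest): starting from the r=3.5 cylinder, the r=6 cylinder at (-3, 5) partially overlaps it — only the 14.37 mm² overlap (of its 101.82 mm²) is removed, clipping the outline — boundary = 19.60 mm. Overall, the cross-section is a single solid region. Total boundary length (outer) = 19.60 mm.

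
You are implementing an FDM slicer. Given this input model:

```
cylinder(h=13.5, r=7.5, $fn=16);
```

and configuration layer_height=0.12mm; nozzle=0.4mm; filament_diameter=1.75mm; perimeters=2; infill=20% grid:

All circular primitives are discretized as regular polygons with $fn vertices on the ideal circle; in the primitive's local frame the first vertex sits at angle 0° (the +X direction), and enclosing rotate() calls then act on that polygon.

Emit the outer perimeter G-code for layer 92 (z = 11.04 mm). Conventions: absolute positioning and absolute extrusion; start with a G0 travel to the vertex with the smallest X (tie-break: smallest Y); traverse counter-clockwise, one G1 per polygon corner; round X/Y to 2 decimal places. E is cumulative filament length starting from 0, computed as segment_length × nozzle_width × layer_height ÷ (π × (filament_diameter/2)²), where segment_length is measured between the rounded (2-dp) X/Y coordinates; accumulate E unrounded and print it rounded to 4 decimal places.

G0 X-7.50 Y0.00 Z11.04
G1 X-6.93 Y-2.87 E0.0584
G1 X-5.30 Y-5.30 E0.1168
G1 X-2.87 Y-6.93 E0.1752
G1 X0.00 Y-7.50 E0.2336
G1 X2.87 Y-6.93 E0.2920
G1 X5.30 Y-5.30 E0.3504
G1 X6.93 Y-2.87 E0.4087
G1 X7.50 Y0.00 E0.4671
G1 X6.93 Y2.87 E0.5255
G1 X5.30 Y5.30 E0.5839
G1 X2.87 Y6.93 E0.6423
G1 X0.00 Y7.50 E0.7007
G1 X-2.87 Y6.93 E0.7591
G1 X-5.30 Y5.30 E0.8175
G1 X-6.93 Y2.87 E0.8759
G1 X-7.50 Y0.00 E0.9343

At z = 11.04 mm: the r=7.5 cylinder contributes a regular 16-gon of circumradius 7.5. The outline is a single polygon with 16 vertices. Extrusion per mm of travel: 0.4 × 0.12 / (π × 0.875²) = 0.019956. Accumulating E over each segment gives final E = 0.9343.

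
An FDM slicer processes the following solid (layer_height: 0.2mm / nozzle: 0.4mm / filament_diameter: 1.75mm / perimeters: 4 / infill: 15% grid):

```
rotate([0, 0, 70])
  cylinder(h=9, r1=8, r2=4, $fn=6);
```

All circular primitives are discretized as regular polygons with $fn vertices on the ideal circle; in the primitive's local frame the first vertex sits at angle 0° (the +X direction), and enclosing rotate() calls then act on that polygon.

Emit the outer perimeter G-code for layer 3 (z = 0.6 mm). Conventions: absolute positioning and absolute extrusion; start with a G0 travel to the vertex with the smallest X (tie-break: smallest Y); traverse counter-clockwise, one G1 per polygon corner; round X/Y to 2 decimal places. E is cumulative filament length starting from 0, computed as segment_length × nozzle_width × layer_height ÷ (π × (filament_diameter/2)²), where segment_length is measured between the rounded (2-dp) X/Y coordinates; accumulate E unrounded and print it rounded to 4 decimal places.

At z = 0.6 mm: the cone (r1=8→r2=4) has section circumradius 7.733 here — a regular 6-gon; (whole slice rotated 70° about Z — lengths, areas and connectivity unchanged). The outline is a single polygon with 6 vertices. Extrusion per mm of travel: 0.4 × 0.2 / (π × 0.875²) = 0.033260. Accumulating E over each segment gives final E = 1.5433.

G0 X-7.62 Y-1.34 Z0.60
G1 X-2.64 Y-7.27 E0.2576
G1 X4.97 Y-5.92 E0.5146
G1 X7.62 Y1.34 E0.7717
G1 X2.64 Y7.27 E1.0292
G1 X-4.97 Y5.92 E1.2863
G1 X-7.62 Y-1.34 E1.5433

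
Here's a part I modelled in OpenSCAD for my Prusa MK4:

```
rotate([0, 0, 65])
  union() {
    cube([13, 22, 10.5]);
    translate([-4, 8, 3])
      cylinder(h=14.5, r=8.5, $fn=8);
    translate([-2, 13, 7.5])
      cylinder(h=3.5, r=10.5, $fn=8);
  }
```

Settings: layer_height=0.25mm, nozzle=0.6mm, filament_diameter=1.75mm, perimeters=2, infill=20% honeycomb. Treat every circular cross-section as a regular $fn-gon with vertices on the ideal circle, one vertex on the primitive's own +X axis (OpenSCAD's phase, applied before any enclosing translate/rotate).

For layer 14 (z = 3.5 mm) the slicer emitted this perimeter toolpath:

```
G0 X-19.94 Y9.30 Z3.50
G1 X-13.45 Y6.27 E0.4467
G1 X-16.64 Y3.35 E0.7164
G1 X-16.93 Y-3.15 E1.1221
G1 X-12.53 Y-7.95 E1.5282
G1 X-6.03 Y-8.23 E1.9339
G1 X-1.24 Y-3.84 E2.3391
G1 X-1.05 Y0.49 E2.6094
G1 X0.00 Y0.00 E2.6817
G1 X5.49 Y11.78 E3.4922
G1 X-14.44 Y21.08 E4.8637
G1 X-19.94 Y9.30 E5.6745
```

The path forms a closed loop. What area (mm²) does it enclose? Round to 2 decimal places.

Apply the shoelace formula to the sequence of (X, Y) vertices; enclosed area = 449.48 mm².

449.48 mm²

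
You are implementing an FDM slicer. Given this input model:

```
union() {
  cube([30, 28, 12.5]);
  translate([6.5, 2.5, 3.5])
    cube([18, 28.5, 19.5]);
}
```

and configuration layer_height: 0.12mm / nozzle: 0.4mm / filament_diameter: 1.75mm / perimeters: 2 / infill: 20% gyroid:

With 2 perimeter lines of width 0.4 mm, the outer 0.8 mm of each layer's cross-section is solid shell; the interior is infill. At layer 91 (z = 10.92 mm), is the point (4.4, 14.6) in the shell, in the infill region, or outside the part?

infill

At z = 10.92 mm: the cube is present — its section is the full 30×28 rectangle; the 18×28.5 cube at (6.5, 2.5) contributes its full rectangle; Taking the union: the regions partially overlap (shared area 459.00 mm²), so overlapping operands fuse into one piece — 1 connected region. Overall, the cross-section is a single solid region. The nearest boundary edge runs (0.00, 0.00)→(0.00, 28.00); distance from the point to it = 4.40 mm. The point is inside the cross-section and 4.40 mm from the nearest boundary — more than the 0.8 mm shell width (2 × 0.4), so it's in the infill interior.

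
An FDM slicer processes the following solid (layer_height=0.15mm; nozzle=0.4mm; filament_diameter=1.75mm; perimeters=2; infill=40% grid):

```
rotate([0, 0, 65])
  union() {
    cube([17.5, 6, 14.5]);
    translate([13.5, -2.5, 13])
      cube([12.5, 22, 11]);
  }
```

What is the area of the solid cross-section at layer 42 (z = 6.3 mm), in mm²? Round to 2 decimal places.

At z = 6.3 mm: the 17.5×6 cube contributes its full rectangle (area 105.00 mm²); the cube at (13.5, -2.5) does not reach this height (z outside [13, 24]); Combining (union): only the 17.5×6 cube is present, so the union is just that shape — area = 105.00 mm²; (rotated 65° about Z; rotation is an isometry so areas/perimeters/island counts are preserved). Overall, the cross-section is a single solid region. Net area = 105.00 mm².

105.00 mm²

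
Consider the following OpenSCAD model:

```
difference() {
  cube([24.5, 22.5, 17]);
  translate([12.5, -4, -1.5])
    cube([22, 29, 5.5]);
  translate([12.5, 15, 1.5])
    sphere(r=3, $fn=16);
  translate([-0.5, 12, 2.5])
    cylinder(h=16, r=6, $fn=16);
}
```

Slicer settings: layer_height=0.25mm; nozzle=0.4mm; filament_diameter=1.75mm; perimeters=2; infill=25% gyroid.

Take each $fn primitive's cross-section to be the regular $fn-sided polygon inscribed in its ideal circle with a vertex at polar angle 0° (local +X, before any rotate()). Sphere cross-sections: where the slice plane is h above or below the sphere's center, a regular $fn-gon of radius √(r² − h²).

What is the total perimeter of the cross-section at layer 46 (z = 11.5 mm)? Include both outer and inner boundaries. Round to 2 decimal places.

99.91 mm

At z = 11.5 mm: the cube (footprint 24.5×22.5) is included at this height (perimeter 94.00 mm); the cube at (12.5, -4) does not reach this height (z outside [-1.5, 4]); the sphere at (12.5, 15) is absent (|z−center|=10.000 > r=3); the r=6 cylinder at (-0.5, 12) contributes a regular 16-gon of circumradius 6 (perimeter = 2·16·6.000·sin(180°/16) = 37.46 mm); Subtracting the remaining from the first: starting from the 24.5×22.5 cube, the r=6 cylinder at (-0.5, 12) partially overlaps it — only the 49.16 mm² overlap (of its 110.21 mm²) is removed, clipping the outline — boundary = 99.91 mm. Overall, the cross-section is a single solid region. Total boundary length (outer) = 99.91 mm.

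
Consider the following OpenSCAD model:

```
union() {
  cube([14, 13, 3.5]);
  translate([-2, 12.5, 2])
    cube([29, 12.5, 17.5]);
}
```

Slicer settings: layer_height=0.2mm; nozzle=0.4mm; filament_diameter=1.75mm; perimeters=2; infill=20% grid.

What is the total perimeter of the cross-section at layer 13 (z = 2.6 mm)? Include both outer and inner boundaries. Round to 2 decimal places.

108.00 mm

At z = 2.6 mm: the 14×13 cube contributes its full rectangle (perimeter 54.00 mm); the cube at (-2, 12.5) (footprint 29×12.5) is included at this height (perimeter 83.00 mm); Taking the union: the regions partially overlap (shared area 7.00 mm²), so the edge portions inside another operand are dropped and the merged outline is re-measured after clipping — boundary = 108.00 mm. Overall, the cross-section is a single solid region. Total boundary length (outer) = 108.00 mm.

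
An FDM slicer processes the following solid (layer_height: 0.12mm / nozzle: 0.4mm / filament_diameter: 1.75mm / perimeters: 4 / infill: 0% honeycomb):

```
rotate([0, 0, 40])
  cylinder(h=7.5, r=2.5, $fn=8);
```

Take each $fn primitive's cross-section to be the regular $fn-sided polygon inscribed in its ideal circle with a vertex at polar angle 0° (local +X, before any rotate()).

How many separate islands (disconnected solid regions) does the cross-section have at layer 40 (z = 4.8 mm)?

At z = 4.8 mm: the r=2.5 cylinder gives a regular 8-gon of circumradius 2.5 (constant along its height); (whole slice rotated 40° about Z — lengths, areas and connectivity unchanged). Overall, the cross-section is a single solid region. Island count = 1.

1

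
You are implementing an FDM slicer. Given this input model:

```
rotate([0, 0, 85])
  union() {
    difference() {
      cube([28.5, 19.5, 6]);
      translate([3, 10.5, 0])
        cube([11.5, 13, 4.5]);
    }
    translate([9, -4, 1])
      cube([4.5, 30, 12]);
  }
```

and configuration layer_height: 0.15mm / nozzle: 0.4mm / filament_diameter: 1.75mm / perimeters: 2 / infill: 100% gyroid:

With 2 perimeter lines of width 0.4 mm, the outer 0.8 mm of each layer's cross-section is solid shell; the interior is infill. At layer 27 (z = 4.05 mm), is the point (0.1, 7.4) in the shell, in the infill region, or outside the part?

shell

At z = 4.05 mm: the cube is present — its section is the full 28.5×19.5 rectangle; the 11.5×13 cube at (3, 10.5) contributes its full rectangle; Taking the first minus the rest: starting from the 28.5×19.5 cube, the 11.5×13 cube at (3, 10.5) partially overlaps it — only the 103.50 mm² overlap (of its 149.50 mm²) is removed, clipping the outline — 1 connected region; the 4.5×30 cube at (9, -4) contributes its full rectangle; Taking the union: the regions partially overlap (shared area 47.25 mm²), so overlapping operands fuse into one piece — 1 connected region; (whole slice rotated 85° about Z — lengths, areas and connectivity unchanged). Overall, the cross-section is a single solid region. Undo the 85° rotation: the query point maps to (7.381, 0.545) in the un-rotated model frame. The nearest boundary edge runs (9.00, 0.00)→(0.00, 0.00); distance from the point to it = 0.55 mm. The point is inside the cross-section, 0.55 mm from the nearest boundary — within the 0.8 mm shell band (2 × 0.4).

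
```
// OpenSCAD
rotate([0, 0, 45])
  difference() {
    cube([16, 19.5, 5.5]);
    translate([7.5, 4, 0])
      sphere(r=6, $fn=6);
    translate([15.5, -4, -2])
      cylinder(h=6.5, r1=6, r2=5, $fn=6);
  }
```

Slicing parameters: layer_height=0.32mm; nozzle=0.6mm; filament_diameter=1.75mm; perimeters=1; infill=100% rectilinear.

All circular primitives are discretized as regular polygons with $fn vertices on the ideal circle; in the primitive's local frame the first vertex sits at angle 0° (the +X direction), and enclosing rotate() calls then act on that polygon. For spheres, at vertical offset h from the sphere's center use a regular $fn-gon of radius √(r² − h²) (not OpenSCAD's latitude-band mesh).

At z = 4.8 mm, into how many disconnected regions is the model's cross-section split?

At z = 4.8 mm: the 16×19.5 cube contributes its full rectangle; the r=6 sphere at (7.5, 4) contributes a regular 6-gon of circumradius √(6²−4.8²) = 3.600; the cone at (15.5, -4) does not reach this height (z outside [-2, 4.5]); Subtracting the remaining from the first: starting from the 16×19.5 cube, the r=6 sphere at (7.5, 4) lies wholly inside it (removes its full 33.67 mm² and its 21.60 mm outline becomes a hole wall) — 1 connected region with 1 hole; (rotated 45° about Z; rotation is an isometry so areas/perimeters/island counts are preserved). The result has 1 disconnected region.

1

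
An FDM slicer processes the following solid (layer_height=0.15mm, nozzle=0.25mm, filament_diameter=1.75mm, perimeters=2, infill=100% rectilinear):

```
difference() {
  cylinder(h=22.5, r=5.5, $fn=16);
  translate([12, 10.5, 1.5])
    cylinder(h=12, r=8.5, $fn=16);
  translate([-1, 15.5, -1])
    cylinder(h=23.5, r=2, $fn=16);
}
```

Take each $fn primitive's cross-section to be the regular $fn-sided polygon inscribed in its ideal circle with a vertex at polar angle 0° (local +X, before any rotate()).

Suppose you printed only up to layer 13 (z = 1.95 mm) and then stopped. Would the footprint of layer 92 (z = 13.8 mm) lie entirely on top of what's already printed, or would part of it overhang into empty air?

Compare the two slices. At z = 1.95: the cylinder: section is a regular 16-gon, circumradius r=5.5 (area = (16/2)·5.500²·sin(360°/16) = 92.61 mm²); the cylinder at (12, 10.5): section is a regular 16-gon, circumradius r=8.5 (area = (16/2)·8.500²·sin(360°/16) = 221.19 mm²); the r=2 cylinder at (-1, 15.5) gives a regular 16-gon of circumradius 2 (constant along its height) (area = (16/2)·2.000²·sin(360°/16) = 12.25 mm²); Subtracting the remaining from the first: starting from the r=5.5 cylinder (92.61 mm²), the r=8.5 cylinder at (12, 10.5) misses the remaining region (no effect); the r=2 cylinder at (-1, 15.5) misses the remaining region (no effect) — area = 92.61 mm². At z = 13.8: the r=5.5 cylinder contributes a regular 16-gon of circumradius 5.5 (area = (16/2)·5.500²·sin(360°/16) = 92.61 mm²); the cylinder at (12, 10.5) does not reach this height (z outside [1.5, 13.5]); the r=2 cylinder at (-1, 15.5) contributes a regular 16-gon of circumradius 2 (area = (16/2)·2.000²·sin(360°/16) = 12.25 mm²); Taking the first minus the rest: starting from the r=5.5 cylinder (92.61 mm²), the r=2 cylinder at (-1, 15.5) misses the remaining region (no effect) — area = 92.61 mm². Checking containment: the cross-section at z = 13.8 is a subset of the cross-section at z = 1.95.

entirely on top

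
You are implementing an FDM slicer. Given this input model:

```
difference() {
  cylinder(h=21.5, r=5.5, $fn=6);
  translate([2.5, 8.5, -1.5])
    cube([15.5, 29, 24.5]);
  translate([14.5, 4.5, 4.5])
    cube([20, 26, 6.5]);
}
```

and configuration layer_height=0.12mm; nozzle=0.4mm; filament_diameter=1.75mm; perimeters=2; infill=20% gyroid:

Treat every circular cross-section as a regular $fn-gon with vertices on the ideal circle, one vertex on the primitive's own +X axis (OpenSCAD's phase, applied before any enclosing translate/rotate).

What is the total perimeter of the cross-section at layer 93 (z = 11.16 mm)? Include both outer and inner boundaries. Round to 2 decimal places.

33.00 mm

At z = 11.16 mm: the r=5.5 cylinder gives a regular 6-gon of circumradius 5.5 (constant along its height) (perimeter = 2·6·5.500·sin(180°/6) = 33.00 mm); the cube at (2.5, 8.5) (footprint 15.5×29) is included at this height (perimeter 89.00 mm); the cube at (14.5, 4.5) is not intersected at this z (z outside [4.5, 11]); After the difference (first − rest): starting from the r=5.5 cylinder, the 15.5×29 cube at (2.5, 8.5) misses the remaining region (no effect) — boundary = 33.00 mm. Overall, the cross-section is a single solid region. Total boundary length (outer) = 33.00 mm.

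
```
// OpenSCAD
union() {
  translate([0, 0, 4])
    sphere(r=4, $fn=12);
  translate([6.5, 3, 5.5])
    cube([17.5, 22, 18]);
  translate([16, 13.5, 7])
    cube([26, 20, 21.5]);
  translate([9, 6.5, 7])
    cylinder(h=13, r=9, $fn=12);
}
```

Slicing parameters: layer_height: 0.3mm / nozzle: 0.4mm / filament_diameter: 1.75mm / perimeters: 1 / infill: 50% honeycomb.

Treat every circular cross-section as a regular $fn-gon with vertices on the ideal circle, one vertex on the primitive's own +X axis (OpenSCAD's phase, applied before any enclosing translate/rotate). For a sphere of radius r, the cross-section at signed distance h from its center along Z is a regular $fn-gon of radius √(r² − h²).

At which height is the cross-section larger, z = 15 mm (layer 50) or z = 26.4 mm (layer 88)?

layer 50 (z = 15 mm)

Layer 50 (z = 15): the sphere does not reach this height (|z−center|=11.000 > r=4); the 17.5×22 cube at (6.5, 3) contributes its full rectangle (area 385.00 mm²); the 26×20 cube at (16, 13.5) contributes its full rectangle (area 520.00 mm²); the cylinder at (9, 6.5): section is a regular 12-gon, circumradius r=9 (area = (12/2)·9.000²·sin(360°/12) = 243.00 mm²); Combining (union): the regions partially overlap — summed areas 1148.00 mm² minus the doubly-counted overlap 213.02 mm² gives 934.98 mm² — area = 934.98 mm². So its area = 934.98 mm². Layer 88 (z = 26.4): the sphere does not reach this height (|z−center|=22.400 > r=4); the cube at (6.5, 3) does not reach this height (z outside [5.5, 23.5]); the cube at (16, 13.5) (footprint 26×20) is included at this height (area 520.00 mm²); the cylinder at (9, 6.5) does not reach this height (z outside [7, 20]); Merging all regions: only the 26×20 cube at (16, 13.5) is present, so the union is just that shape — area = 520.00 mm². So its area = 520.00 mm². Layer 50 is larger (934.98 vs 520.00 mm²).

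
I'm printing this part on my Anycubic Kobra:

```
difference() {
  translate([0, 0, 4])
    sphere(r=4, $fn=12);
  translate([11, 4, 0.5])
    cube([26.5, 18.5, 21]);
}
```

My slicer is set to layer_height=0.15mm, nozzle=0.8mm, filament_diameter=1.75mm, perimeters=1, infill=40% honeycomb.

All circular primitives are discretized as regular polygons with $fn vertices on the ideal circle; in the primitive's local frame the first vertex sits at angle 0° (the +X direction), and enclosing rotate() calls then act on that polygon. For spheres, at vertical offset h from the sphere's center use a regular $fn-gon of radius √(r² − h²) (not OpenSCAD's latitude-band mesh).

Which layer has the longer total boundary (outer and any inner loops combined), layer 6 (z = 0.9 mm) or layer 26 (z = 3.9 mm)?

layer 26 (z = 3.9 mm)

Layer 6 (z = 0.9): the r=4 sphere slices to a regular 12-gon of circumradius 2.528 (√(r²−h²) with h=3.1 from center) (perimeter = 2·12·2.528·sin(180°/12) = 15.70 mm); the 26.5×18.5 cube at (11, 4) contributes its full rectangle (perimeter 90.00 mm); After the difference (first − rest): starting from the r=4 sphere, the 26.5×18.5 cube at (11, 4) misses the remaining region (no effect) — boundary = 15.70 mm. So its perimeter = 15.70 mm. Layer 26 (z = 3.9): the sphere: section is a regular 12-gon, circumradius = √(r²−h²) = √(4²−0.1²) = 3.999 (perimeter = 2·12·3.999·sin(180°/12) = 24.84 mm); the cube at (11, 4) is present — its section is the full 26.5×18.5 rectangle (perimeter 90.00 mm); After the difference (first − rest): starting from the r=4 sphere, the 26.5×18.5 cube at (11, 4) misses the remaining region (no effect) — boundary = 24.84 mm. So its perimeter = 24.84 mm. Layer 26 is larger (24.84 vs 15.70 mm).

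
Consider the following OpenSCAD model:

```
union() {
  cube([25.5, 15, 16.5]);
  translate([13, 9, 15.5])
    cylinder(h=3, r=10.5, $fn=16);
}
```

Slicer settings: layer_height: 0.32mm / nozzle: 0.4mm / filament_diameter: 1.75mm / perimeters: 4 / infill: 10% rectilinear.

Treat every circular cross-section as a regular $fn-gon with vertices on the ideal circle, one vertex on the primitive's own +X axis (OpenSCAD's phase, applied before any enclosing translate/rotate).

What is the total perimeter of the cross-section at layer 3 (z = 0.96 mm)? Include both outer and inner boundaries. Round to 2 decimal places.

81.00 mm

At z = 0.96 mm: the cube is present — its section is the full 25.5×15 rectangle (perimeter 81.00 mm); the cylinder at (13, 9) does not reach this height (z outside [15.5, 18.5]); Merging all regions: only the 25.5×15 cube is present, so the union is just that shape — boundary = 81.00 mm. Overall, the cross-section is a single solid region. Total boundary length (outer) = 81.00 mm.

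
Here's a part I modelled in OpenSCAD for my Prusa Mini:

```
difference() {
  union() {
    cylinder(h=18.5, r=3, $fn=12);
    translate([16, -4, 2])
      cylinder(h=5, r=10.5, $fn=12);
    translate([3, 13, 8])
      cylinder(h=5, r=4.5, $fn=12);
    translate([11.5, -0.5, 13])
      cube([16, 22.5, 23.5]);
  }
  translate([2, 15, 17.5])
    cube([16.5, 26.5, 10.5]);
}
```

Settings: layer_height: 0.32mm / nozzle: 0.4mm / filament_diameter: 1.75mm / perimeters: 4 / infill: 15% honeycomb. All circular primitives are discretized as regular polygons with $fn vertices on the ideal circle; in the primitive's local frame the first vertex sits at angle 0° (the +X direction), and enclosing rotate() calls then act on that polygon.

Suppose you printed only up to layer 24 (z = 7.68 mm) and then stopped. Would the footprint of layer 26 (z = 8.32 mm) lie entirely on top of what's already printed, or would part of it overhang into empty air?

part overhangs

Compare the two slices. At z = 7.68: the cylinder: section is a regular 12-gon, circumradius r=3 (area = (12/2)·3.000²·sin(360°/12) = 27.00 mm²); the cylinder at (16, -4) is not intersected at this z (z outside [2, 7]); the cylinder at (3, 13) is not intersected at this z (z outside [8, 13]); the cube at (11.5, -0.5) is not intersected at this z (z outside [13, 36.5]); Taking the union: only the r=3 cylinder is present, so the union is just that shape — area = 27.00 mm²; the cube at (2, 15) is absent (z outside [17.5, 28]); After the difference (first − rest): none of the subtracted shapes is present at this height, so the result so far is unchanged — area = 27.00 mm². At z = 8.32: the r=3 cylinder contributes a regular 12-gon of circumradius 3 (area = (12/2)·3.000²·sin(360°/12) = 27.00 mm²); the cylinder at (16, -4) is not intersected at this z (z outside [2, 7]); the r=4.5 cylinder at (3, 13) gives a regular 12-gon of circumradius 4.5 (constant along its height) (area = (12/2)·4.500²·sin(360°/12) = 60.75 mm²); the cube at (11.5, -0.5) is absent (z outside [13, 36.5]); Taking the union: the 2 present regions are separate (no shared area or edge), so areas and boundary lengths simply add and each stays a separate island — area = 87.75 mm²; the cube at (2, 15) does not reach this height (z outside [17.5, 28]); After the difference (first − rest): none of the subtracted shapes is present at this height, so the result so far is unchanged — area = 87.75 mm². Checking containment: at z = 8.32 the cross-section extends beyond the z = 7.68 cross-section by about 60.75 mm².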